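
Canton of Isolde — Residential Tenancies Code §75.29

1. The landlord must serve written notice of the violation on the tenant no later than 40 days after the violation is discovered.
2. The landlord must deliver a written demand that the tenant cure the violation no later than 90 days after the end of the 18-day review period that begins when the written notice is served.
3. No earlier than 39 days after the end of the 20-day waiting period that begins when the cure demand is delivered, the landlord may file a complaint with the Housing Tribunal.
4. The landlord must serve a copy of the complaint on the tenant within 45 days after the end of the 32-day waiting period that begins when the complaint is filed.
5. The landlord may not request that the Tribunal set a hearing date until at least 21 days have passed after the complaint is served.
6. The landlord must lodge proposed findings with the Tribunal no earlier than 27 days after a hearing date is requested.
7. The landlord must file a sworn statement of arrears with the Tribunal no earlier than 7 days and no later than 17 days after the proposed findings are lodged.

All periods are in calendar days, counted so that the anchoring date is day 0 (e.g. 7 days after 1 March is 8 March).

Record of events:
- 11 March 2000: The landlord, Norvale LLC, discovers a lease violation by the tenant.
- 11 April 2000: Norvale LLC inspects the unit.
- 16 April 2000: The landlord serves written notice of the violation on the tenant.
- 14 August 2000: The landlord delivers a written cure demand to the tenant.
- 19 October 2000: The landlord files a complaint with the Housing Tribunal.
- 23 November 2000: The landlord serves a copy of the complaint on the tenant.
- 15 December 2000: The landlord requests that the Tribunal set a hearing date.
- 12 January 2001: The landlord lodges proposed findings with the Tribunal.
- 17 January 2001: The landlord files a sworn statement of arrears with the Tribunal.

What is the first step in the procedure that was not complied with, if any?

Step 1 — counting 40 days from 11 March 2000 (when the violation is discovered) gives a deadline of 20 April 2000; 16 April 2000 is within that limit.
Step 2 — counting 90 days from 4 May 2000 (end of the 18-day review period, which began when the written notice is served on 16 April 2000) gives a deadline of 2 August 2000; not done until 14 August 2000, 12 days after the deadline.

Step 2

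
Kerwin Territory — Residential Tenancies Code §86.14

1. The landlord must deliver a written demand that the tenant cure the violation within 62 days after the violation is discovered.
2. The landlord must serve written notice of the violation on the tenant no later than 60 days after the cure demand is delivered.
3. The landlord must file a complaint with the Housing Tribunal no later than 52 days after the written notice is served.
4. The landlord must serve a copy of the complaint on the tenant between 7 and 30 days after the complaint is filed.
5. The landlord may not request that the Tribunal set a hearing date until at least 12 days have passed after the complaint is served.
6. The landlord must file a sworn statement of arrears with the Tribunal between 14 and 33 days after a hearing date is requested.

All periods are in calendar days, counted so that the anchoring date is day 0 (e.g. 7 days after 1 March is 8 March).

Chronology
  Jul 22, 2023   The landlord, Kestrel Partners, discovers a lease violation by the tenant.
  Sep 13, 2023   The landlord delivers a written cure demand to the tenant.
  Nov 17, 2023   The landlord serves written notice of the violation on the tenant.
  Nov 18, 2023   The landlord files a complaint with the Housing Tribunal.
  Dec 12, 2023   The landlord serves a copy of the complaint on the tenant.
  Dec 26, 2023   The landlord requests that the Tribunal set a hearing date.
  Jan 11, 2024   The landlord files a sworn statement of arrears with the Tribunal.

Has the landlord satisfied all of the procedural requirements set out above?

Step 1: 62 days after Jul 22, 2023 (when the violation is discovered) is Sep 22, 2023; Sep 13, 2023 is within that limit.
Step 2: 60 days after Sep 13, 2023 (when the cure demand is delivered) is Nov 12, 2023; not done until Nov 17, 2023, 5 days after the deadline.

No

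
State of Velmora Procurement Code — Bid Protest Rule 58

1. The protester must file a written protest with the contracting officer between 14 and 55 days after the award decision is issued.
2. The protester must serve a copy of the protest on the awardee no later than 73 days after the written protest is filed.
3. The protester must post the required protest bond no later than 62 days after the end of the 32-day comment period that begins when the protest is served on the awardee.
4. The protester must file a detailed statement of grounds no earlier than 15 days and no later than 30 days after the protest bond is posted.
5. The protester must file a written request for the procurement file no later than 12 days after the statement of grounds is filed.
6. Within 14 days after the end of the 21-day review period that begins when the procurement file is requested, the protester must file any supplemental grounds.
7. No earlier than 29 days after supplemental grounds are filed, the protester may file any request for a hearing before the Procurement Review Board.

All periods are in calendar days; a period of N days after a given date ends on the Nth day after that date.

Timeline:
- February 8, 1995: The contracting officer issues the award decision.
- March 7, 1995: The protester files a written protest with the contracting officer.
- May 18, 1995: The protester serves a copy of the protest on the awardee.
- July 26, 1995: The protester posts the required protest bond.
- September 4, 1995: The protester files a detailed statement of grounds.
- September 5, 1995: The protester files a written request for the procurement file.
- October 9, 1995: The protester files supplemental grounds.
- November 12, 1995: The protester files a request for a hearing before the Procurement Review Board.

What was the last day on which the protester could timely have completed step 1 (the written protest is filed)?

Step 1 runs from February 8, 1995, when the award decision is issued. The window is 14–55 days after February 8, 1995; it closes on April 4, 1995.

April 4, 1995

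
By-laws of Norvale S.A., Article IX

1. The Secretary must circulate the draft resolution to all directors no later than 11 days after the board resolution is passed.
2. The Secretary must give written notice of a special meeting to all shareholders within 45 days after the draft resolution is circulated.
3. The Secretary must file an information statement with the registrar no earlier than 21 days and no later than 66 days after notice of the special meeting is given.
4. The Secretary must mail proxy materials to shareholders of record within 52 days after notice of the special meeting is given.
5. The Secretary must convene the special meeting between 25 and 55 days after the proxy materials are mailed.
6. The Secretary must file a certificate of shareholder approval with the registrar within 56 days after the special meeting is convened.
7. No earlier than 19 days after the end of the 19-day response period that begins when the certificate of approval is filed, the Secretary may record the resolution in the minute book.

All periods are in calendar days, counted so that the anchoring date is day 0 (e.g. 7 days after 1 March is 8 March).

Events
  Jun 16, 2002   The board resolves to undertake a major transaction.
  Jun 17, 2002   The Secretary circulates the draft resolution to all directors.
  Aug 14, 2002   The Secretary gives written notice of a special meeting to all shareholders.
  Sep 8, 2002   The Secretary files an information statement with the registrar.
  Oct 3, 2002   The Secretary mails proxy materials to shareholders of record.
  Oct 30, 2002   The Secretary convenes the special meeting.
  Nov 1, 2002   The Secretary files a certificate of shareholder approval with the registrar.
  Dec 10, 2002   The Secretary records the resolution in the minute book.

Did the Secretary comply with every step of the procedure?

(1) due by Jun 16, 2002 + 11 days = Jun 27, 2002; completed Jun 17, 2002, before the deadline.
(2) due by Jun 17, 2002 + 45 days = Aug 1, 2002; not done until Aug 14, 2002, 13 days after the deadline.

No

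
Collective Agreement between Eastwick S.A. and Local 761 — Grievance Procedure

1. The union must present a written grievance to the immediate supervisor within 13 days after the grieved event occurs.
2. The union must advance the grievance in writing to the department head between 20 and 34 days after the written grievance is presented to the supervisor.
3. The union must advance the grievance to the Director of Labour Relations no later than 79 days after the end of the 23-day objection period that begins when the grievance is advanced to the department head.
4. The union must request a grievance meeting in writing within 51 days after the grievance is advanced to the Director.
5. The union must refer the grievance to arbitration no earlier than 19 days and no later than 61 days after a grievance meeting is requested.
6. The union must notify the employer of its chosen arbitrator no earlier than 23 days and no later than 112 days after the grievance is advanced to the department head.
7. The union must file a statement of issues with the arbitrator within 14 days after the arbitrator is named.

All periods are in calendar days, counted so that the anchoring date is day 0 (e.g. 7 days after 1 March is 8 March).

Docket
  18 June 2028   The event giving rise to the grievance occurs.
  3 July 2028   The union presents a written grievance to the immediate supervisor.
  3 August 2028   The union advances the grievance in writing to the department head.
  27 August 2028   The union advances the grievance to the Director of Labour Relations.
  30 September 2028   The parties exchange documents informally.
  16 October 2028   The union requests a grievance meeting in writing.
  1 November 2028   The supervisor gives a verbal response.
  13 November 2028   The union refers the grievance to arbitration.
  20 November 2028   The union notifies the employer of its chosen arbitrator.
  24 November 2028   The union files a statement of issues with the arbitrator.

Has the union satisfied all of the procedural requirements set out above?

Step 1 — counting 13 days from 18 June 2028 (when the grieved event occurs) gives a deadline of 1 July 2028; done 3 July 2028 — 2 days late.
That is the first point of non-compliance.

No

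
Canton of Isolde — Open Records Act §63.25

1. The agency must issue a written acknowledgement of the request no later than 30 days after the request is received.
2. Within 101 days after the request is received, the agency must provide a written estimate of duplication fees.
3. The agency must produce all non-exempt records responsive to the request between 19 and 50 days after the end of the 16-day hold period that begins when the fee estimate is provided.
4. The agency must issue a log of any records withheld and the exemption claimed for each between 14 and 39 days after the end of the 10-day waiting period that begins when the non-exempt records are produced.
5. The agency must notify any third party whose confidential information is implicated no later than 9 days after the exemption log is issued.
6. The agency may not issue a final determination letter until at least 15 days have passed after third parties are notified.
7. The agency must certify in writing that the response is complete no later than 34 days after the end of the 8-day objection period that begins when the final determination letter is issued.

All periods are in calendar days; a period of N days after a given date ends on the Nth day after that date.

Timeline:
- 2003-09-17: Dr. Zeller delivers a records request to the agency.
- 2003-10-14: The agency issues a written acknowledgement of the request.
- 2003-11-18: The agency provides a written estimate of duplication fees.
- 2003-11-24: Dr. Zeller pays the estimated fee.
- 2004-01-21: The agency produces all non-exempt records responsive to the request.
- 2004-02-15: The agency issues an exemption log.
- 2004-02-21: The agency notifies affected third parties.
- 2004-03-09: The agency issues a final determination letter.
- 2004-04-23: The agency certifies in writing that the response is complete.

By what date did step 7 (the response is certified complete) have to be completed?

2004-04-20

The final determination letter is issued on 2004-03-09; the 8-day objection period therefore ends 2004-03-17, and step 7 runs from that date. 34 days after 2004-03-17 is 2004-04-20.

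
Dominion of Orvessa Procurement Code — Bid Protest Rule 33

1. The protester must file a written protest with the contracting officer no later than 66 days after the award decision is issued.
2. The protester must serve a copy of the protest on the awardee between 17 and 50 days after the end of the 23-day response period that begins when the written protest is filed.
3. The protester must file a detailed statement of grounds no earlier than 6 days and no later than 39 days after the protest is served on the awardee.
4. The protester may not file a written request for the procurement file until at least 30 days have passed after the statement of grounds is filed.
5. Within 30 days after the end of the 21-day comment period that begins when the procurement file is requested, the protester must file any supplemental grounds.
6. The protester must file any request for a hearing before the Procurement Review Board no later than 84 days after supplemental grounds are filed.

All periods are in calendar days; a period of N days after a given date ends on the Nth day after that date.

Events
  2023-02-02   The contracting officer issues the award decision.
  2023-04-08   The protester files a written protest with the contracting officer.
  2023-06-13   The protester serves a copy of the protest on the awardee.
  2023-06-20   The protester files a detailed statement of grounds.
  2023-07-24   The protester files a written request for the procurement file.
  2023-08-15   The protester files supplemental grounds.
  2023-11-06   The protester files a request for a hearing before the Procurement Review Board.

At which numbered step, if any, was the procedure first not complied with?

None — every step was satisfied

Step 1: 66 days after 2023-02-02 (when the award decision is issued) is 2023-04-09; completed 2023-04-08, before the deadline.
Step 2: the window is 17–50 days after 2023-05-01 (end of the 23-day response period, which began when the written protest is filed on 2023-04-08), so 2023-05-18 through 2023-06-20; done 2023-06-13 — within the window.
Step 3: the window is 6–39 days after 2023-06-13 (when the protest is served on the awardee), so 2023-06-19 through 2023-07-22; done 2023-06-20, which is between those dates.
Step 4: the earliest permitted date is 30 days after 2023-06-20 (when the statement of grounds is filed), i.e. 2023-07-20; done 2023-07-24 — permitted.
Step 5: 30 days after 2023-08-14 (end of the 21-day comment period, which began when the procurement file is requested on 2023-07-24) is 2023-09-13; done 2023-08-15 — timely.
Step 6: 84 days after 2023-08-15 (when supplemental grounds are filed) is 2023-11-07; 2023-11-06 is within that limit.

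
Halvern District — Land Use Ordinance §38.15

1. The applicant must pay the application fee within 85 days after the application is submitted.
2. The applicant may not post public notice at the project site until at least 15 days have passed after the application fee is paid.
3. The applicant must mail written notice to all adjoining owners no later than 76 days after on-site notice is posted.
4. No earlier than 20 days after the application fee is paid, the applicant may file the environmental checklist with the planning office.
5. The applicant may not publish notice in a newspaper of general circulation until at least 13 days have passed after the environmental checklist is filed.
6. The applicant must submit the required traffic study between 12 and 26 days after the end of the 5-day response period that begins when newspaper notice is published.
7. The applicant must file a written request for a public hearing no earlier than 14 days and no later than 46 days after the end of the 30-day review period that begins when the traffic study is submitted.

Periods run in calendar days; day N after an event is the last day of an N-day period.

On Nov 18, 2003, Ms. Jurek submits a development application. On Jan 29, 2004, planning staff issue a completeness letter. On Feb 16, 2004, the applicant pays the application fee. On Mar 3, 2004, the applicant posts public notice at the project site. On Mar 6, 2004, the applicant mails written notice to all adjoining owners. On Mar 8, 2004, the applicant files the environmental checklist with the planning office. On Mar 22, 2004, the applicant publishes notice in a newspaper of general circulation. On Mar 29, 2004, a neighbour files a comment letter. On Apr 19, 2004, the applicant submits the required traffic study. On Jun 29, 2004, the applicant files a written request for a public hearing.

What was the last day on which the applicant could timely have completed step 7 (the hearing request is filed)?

Jul 4, 2004

The traffic study is submitted on Apr 19, 2004; the 30-day review period therefore ends May 19, 2004, and step 7 runs from that date. The window is 14–46 days after May 19, 2004; it closes on Jul 4, 2004.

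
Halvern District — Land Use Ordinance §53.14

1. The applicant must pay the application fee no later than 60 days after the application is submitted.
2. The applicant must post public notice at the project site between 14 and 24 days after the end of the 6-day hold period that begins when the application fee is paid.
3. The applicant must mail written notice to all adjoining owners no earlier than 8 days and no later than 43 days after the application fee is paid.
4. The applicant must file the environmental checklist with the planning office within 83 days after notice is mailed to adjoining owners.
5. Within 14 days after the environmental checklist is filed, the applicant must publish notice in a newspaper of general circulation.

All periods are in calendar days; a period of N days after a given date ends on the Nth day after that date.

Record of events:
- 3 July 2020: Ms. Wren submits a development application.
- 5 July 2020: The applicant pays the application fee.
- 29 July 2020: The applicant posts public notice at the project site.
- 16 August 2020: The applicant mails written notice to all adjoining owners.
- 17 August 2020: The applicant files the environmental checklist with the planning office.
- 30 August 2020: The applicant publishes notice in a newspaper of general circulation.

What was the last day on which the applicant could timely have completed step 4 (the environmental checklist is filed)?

7 November 2020

Step 4 runs from 16 August 2020, when notice is mailed to adjoining owners. 83 days after 16 August 2020 is 7 November 2020.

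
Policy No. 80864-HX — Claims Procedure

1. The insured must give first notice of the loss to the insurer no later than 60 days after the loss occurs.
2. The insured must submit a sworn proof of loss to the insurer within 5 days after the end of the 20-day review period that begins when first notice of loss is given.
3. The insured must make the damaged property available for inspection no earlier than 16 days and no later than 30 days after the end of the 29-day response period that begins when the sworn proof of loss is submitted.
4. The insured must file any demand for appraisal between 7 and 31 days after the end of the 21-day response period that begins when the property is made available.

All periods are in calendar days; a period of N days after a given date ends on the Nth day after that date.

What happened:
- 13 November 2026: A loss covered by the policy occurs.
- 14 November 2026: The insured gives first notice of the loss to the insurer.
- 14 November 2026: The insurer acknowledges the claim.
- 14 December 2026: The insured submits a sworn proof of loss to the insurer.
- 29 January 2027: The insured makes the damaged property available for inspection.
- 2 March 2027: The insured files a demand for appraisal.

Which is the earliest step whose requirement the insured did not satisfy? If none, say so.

Step 2

(1) due by 13 November 2026 + 60 days = 12 January 2027; done 14 November 2026 — timely.
(2) due by 4 December 2026 + 5 days = 9 December 2026; 14 December 2026 misses that deadline by 5 days.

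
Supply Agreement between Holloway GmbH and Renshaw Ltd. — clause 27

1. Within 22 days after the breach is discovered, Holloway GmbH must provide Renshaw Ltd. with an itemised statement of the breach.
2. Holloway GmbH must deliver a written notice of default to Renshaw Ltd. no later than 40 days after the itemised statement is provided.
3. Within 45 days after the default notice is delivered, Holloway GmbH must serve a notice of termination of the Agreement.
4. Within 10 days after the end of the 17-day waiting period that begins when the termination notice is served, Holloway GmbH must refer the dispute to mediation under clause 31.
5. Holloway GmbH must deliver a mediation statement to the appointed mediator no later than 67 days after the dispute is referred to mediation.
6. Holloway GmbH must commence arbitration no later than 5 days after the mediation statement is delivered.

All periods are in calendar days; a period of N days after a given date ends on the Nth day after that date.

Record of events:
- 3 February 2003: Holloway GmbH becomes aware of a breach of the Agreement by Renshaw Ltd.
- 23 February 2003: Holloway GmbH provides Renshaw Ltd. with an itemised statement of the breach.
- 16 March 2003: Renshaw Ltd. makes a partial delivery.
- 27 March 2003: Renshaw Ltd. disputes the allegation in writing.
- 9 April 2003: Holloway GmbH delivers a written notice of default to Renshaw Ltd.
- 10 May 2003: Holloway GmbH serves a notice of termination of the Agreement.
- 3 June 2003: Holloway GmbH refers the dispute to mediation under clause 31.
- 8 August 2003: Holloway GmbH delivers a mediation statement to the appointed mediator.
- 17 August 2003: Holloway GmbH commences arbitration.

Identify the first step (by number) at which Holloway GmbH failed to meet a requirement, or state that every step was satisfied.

Step 2

Step 1 — counting 22 days from 3 February 2003 (when the breach is discovered) gives a deadline of 25 February 2003; completed 23 February 2003, before the deadline.
Step 2 — counting 40 days from 23 February 2003 (when the itemised statement is provided) gives a deadline of 4 April 2003; done 9 April 2003 — 5 days late.
The procedure was therefore not followed at step 2.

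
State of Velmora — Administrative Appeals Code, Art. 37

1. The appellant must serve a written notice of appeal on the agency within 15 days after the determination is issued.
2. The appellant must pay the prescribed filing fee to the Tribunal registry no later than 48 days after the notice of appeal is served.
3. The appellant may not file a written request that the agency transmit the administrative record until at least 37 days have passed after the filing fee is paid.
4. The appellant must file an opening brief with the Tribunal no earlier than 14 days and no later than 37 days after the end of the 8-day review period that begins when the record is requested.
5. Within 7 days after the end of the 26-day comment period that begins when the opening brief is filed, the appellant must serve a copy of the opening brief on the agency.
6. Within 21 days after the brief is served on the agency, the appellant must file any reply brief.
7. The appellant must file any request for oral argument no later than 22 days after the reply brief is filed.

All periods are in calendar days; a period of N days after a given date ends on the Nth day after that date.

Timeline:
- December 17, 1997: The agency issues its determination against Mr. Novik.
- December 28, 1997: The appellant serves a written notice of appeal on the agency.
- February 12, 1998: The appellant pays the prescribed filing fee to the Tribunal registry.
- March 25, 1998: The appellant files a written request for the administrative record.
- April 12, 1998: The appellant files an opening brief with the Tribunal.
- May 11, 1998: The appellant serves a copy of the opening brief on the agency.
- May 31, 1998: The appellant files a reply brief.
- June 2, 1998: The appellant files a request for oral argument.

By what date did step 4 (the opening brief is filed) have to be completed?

The record is requested on March 25, 1998; the 8-day review period therefore ends April 2, 1998, and step 4 runs from that date. The window is 14–37 days after April 2, 1998; it closes on May 9, 1998.

May 9, 1998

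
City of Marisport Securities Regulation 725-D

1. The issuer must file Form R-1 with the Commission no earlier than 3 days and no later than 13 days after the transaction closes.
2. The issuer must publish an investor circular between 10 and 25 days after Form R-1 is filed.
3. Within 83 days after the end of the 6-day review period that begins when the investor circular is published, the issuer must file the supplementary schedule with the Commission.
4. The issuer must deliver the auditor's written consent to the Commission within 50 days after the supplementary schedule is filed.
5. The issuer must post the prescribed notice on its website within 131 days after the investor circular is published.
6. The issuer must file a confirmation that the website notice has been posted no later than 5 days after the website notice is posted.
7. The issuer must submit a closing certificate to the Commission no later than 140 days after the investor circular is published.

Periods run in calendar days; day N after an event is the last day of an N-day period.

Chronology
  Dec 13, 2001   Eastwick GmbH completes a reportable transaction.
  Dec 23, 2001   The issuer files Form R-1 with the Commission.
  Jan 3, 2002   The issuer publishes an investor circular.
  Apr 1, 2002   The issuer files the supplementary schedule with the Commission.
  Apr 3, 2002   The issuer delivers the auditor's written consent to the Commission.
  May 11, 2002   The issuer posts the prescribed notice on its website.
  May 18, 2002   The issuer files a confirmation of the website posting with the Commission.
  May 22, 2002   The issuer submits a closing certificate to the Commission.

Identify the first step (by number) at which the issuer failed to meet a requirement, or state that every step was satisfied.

Step 6

Step 1 — 3 and 13 days from Dec 13, 2001 (when the transaction closes) are Dec 16, 2001 and Dec 26, 2001 respectively; done Dec 23, 2001, which is between those dates.
Step 2 — 10 and 25 days from Dec 23, 2001 (when Form R-1 is filed) are Jan 2, 2002 and Jan 17, 2002 respectively; Jan 3, 2002 falls inside that range.
Step 3 — counting 83 days from Jan 9, 2002 (end of the 6-day review period, which began when the investor circular is published on Jan 3, 2002) gives a deadline of Apr 2, 2002; completed Apr 1, 2002, before the deadline.
Step 4 — counting 50 days from Apr 1, 2002 (when the supplementary schedule is filed) gives a deadline of May 21, 2002; completed Apr 3, 2002, before the deadline.
Step 5 — counting 131 days from Jan 3, 2002 (when the investor circular is published) gives a deadline of May 14, 2002; completed May 11, 2002, before the deadline.
Step 6 — counting 5 days from May 11, 2002 (when the website notice is posted) gives a deadline of May 16, 2002; not done until May 18, 2002, 2 days after the deadline.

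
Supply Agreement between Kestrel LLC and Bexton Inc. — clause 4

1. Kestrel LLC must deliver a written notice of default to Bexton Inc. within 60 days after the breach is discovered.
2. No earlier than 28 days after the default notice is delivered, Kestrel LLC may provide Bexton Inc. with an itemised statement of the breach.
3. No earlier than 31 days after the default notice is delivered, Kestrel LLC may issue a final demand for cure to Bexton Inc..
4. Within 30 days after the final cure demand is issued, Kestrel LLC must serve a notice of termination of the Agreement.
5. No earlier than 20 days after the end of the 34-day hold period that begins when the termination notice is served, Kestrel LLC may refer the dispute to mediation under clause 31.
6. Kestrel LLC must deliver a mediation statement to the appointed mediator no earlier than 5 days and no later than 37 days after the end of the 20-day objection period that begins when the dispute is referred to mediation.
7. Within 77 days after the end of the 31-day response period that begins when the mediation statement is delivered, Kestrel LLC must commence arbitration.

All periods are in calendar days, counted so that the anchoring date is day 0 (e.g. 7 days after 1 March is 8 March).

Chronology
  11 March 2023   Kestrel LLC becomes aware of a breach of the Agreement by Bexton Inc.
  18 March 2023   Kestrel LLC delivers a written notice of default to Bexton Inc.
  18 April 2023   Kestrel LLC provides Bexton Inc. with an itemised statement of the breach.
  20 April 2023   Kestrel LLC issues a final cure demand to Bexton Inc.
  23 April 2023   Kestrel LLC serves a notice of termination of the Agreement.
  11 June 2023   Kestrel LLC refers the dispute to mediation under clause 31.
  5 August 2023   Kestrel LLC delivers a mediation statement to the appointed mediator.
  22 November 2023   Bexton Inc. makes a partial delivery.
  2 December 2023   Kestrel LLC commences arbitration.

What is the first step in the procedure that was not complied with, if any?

(1) due by 11 March 2023 + 60 days = 10 May 2023; completed 18 March 2023, before the deadline.
(2) permitted from 18 March 2023 + 28 days = 15 April 2023 onward; 18 April 2023 is on or after that date.
(3) permitted from 18 March 2023 + 31 days = 18 April 2023 onward; done 20 April 2023, after the minimum wait.
(4) due by 20 April 2023 + 30 days = 20 May 2023; done 23 April 2023 — timely.
(5) permitted from 27 May 2023 + 20 days = 16 June 2023 onward; done 11 June 2023 — 5 days too early.

Step 5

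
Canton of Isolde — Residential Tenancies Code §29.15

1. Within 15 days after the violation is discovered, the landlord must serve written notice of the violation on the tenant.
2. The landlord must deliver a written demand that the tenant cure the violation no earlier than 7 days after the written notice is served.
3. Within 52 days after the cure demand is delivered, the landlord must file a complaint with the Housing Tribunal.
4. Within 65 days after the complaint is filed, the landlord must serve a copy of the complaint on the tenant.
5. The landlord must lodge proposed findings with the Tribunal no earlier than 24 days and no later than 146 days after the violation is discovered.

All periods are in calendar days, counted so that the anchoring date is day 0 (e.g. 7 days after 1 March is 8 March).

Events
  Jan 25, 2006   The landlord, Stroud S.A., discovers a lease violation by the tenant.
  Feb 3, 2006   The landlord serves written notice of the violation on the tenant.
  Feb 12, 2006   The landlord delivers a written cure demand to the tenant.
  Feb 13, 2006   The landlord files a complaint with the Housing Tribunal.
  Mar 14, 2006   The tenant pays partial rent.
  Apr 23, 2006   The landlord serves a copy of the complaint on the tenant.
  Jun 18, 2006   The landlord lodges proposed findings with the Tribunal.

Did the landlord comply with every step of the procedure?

(1) due by Jan 25, 2006 + 15 days = Feb 9, 2006; Feb 3, 2006 is within that limit.
(2) permitted from Feb 3, 2006 + 7 days = Feb 10, 2006 onward; Feb 12, 2006 is on or after that date.
(3) due by Feb 12, 2006 + 52 days = Apr 5, 2006; done Feb 13, 2006 — timely.
(4) due by Feb 13, 2006 + 65 days = Apr 19, 2006; done Apr 23, 2006 — 4 days late.

No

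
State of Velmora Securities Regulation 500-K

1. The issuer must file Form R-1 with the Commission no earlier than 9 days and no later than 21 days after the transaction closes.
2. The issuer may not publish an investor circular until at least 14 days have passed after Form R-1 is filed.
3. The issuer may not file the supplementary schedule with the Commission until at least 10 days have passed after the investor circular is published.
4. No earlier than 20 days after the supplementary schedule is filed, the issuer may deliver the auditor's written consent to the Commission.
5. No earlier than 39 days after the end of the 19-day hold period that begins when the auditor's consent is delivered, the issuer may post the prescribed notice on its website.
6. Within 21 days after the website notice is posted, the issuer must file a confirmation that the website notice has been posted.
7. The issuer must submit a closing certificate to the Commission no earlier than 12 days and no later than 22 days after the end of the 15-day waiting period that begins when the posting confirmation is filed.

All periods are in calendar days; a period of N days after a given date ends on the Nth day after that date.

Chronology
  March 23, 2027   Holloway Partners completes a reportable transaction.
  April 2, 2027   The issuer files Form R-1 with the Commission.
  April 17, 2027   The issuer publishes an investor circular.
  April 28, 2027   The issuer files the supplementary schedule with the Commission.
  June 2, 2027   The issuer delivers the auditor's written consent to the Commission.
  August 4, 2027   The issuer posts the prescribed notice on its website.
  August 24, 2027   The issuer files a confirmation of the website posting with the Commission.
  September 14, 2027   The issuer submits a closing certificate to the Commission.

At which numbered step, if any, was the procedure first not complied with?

Step 1 — 9 and 21 days from March 23, 2027 (when the transaction closes) are April 1, 2027 and April 13, 2027 respectively; done April 2, 2027, which is between those dates.
Step 2 — must wait 14 days from April 2, 2027 (when Form R-1 is filed), so not before April 16, 2027; done April 17, 2027, after the minimum wait.
Step 3 — must wait 10 days from April 17, 2027 (when the investor circular is published), so not before April 27, 2027; April 28, 2027 is on or after that date.
Step 4 — must wait 20 days from April 28, 2027 (when the supplementary schedule is filed), so not before May 18, 2027; done June 2, 2027 — permitted.
Step 5 — must wait 39 days from June 21, 2027 (end of the 19-day hold period, which began when the auditor's consent is delivered on June 2, 2027), so not before July 30, 2027; done August 4, 2027, after the minimum wait.
Step 6 — counting 21 days from August 4, 2027 (when the website notice is posted) gives a deadline of August 25, 2027; completed August 24, 2027, before the deadline.
Step 7 — 12 and 22 days from September 8, 2027 (end of the 15-day waiting period, which began when the posting confirmation is filed on August 24, 2027) are September 20, 2027 and September 30, 2027 respectively; September 14, 2027 is 6 days too early.

Step 7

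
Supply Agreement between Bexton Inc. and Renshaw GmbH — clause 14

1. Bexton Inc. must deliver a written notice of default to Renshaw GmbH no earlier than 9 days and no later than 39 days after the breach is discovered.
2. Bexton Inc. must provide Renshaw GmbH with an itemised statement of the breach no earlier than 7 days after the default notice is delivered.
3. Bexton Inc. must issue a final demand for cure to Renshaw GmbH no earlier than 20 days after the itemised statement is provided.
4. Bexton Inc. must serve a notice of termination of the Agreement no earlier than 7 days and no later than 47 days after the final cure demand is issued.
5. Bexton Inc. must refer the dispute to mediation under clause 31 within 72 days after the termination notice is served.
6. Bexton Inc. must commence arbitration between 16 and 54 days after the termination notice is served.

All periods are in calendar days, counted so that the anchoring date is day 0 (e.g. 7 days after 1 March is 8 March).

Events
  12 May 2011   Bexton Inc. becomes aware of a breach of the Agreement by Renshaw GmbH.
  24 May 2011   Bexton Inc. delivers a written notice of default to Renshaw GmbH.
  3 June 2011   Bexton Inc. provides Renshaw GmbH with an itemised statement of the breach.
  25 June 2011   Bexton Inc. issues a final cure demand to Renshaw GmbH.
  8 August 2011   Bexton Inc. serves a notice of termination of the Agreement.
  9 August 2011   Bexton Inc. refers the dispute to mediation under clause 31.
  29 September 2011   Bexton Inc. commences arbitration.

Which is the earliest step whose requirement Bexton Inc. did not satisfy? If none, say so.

Step 1: the window is 9–39 days after 12 May 2011 (when the breach is discovered), so 21 May 2011 through 20 June 2011; 24 May 2011 falls inside that range.
Step 2: the earliest permitted date is 7 days after 24 May 2011 (when the default notice is delivered), i.e. 31 May 2011; done 3 June 2011 — permitted.
Step 3: the earliest permitted date is 20 days after 3 June 2011 (when the itemised statement is provided), i.e. 23 June 2011; 25 June 2011 is on or after that date.
Step 4: the window is 7–47 days after 25 June 2011 (when the final cure demand is issued), so 2 July 2011 through 11 August 2011; done 8 August 2011 — within the window.
Step 5: 72 days after 8 August 2011 (when the termination notice is served) is 19 October 2011; done 9 August 2011 — timely.
Step 6: the window is 16–54 days after 8 August 2011 (when the termination notice is served), so 24 August 2011 through 1 October 2011; done 29 September 2011 — within the window.

None — every step was satisfied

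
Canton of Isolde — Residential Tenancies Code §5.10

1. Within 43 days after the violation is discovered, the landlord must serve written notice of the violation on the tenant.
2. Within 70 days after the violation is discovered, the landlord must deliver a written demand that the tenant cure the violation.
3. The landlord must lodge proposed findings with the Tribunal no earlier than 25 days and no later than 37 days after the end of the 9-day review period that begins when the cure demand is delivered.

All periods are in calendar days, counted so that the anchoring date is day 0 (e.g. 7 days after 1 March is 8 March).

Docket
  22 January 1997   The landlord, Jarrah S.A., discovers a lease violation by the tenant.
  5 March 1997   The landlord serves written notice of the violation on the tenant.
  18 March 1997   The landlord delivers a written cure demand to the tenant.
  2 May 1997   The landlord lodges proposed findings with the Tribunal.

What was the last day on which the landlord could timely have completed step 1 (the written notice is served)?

Step 1 runs from 22 January 1997, when the violation is discovered. 43 days after 22 January 1997 is 6 March 1997.

6 March 1997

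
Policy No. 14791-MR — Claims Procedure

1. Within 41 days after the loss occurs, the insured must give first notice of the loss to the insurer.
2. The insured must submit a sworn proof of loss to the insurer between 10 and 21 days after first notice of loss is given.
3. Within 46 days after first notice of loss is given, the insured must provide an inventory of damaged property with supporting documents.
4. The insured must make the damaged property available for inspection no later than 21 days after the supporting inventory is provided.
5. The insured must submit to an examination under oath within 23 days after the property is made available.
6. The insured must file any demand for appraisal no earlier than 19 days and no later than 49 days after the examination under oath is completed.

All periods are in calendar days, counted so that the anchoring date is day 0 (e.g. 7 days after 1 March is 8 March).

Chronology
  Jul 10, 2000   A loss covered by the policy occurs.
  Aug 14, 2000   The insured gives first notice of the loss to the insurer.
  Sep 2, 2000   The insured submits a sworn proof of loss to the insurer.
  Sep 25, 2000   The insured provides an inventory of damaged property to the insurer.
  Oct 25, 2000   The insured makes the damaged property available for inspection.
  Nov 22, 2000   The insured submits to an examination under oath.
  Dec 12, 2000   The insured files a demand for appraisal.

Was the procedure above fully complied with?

No

Step 1: 41 days after Jul 10, 2000 (when the loss occurs) is Aug 20, 2000; Aug 14, 2000 is within that limit.
Step 2: the window is 10–21 days after Aug 14, 2000 (when first notice of loss is given), so Aug 24, 2000 through Sep 4, 2000; done Sep 2, 2000 — within the window.
Step 3: 46 days after Aug 14, 2000 (when first notice of loss is given) is Sep 29, 2000; completed Sep 25, 2000, before the deadline.
Step 4: 21 days after Sep 25, 2000 (when the supporting inventory is provided) is Oct 16, 2000; Oct 25, 2000 misses that deadline by 9 days.
That is the first point of non-compliance.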